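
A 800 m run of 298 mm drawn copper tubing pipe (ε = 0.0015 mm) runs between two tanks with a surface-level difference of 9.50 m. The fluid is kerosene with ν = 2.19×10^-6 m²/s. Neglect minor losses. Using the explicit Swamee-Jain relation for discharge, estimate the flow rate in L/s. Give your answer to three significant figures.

Swamee-Jain (Type II): Q = -0.965·√(gD⁵h_f/L)·ln[ε/(3.7D) + √(3.17ν²L/(gD³h_f))]
√(gD⁵h_f/L) = √(9.81·0.298⁵·9.50/800) = 0.01655
ε/(3.7D) = 1.36×10^-6; √(3.17ν²L/(gD³h_f)) = 7.02×10^-5
Q = -0.965·0.01655·ln(7.159×10^-5) = 0.1524 m³/s
Check: V = 2.19 m/s, Re = 2.97×10^5, f = 0.01446, h_f = 9.44 m ≈ 9.50 m ✓

Q ≈ 152 L/s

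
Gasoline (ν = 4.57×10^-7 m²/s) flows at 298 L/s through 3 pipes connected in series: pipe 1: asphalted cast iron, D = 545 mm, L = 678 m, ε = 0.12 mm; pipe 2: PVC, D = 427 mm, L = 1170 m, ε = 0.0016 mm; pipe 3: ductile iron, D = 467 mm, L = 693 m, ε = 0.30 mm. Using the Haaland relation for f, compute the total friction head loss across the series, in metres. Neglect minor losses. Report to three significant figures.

Pipe 1: V = 1.277 m/s, Re = 1.52×10^6, ε/D = 2.20×10^-4, f = 0.01457, h_1 = f(L/D)V²/2g = 1.507 m
Pipe 2: V = 2.081 m/s, Re = 1.94×10^6, ε/D = 3.75×10^-6, f = 0.01049, h_2 = f(L/D)V²/2g = 6.346 m
Pipe 3: V = 1.740 m/s, Re = 1.78×10^6, ε/D = 6.42×10^-4, f = 0.01792, h_3 = f(L/D)V²/2g = 4.103 m
Series → Q common, losses add: H = Σh = 11.96 m

H ≈ 12.0 m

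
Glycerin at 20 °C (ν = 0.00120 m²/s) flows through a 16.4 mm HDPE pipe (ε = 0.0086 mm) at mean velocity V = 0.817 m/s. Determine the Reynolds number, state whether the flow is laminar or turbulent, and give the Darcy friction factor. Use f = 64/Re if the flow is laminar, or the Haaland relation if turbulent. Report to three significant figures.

Re ≈ 11.2; laminar; f = 64/Re ≈ 5.73

Re = VD/ν = 0.8170·0.0164/0.00120 = 11.2
Re < 2300 → laminar → f = 64/Re = 5.732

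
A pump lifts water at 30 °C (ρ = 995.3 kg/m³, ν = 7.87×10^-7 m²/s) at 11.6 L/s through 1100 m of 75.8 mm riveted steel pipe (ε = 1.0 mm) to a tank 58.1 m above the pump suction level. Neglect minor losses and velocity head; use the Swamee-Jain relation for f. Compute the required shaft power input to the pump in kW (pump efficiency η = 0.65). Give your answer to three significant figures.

V = 4Q/(πD²) = 2.571 m/s; Re = 2.48×10^5; ε/D = 0.0132; f = 0.04205
h_f = f(L/D)V²/2g = 205.5 m
Total head H = z + h_f = 58.1 + 205.5 = 263.6 m
P_hyd = ρgQH = 995.3·9.81·0.0116·263.6 = 29.86 kW
P_shaft = P_hyd/η = 29.86/0.65 = 45.94 kW

P_shaft ≈ 45.9 kW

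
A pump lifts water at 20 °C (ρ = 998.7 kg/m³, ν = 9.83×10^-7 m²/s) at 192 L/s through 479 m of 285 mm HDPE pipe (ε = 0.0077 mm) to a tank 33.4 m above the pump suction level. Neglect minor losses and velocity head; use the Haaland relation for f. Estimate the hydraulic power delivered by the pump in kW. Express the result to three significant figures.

V = 4Q/(πD²) = 3.010 m/s; Re = 8.73×10^5; ε/D = 2.70×10^-5; f = 0.01232
h_f = f(L/D)V²/2g = 9.562 m
Total head H = z + h_f = 33.4 + 9.562 = 42.96 m
P_hyd = ρgQH = 998.7·9.81·0.192·42.96 = 80.81 kW

P_hyd ≈ 80.8 kW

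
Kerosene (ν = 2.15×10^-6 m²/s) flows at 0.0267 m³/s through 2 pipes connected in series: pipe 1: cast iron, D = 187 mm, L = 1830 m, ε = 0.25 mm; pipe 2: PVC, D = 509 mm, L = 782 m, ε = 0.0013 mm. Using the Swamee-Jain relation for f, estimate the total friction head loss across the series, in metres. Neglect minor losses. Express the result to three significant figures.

H ≈ 11.2 m

Pipe 1: V = 0.9722 m/s, Re = 8.46×10^4, ε/D = 0.00134, f = 0.02378, h_1 = f(L/D)V²/2g = 11.21 m
Pipe 2: V = 0.1312 m/s, Re = 3.11×10^4, ε/D = 2.55×10^-6, f = 0.02319, h_2 = f(L/D)V²/2g = 0.03126 m
Series → Q common, losses add: H = Σh = 11.24 m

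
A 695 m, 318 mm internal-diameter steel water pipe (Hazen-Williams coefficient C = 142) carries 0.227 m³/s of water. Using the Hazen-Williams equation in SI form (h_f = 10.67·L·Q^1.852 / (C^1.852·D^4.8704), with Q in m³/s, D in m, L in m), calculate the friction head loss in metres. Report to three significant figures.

h_f = 10.67·695·0.227^1.852 / (142^1.852·0.318^4.8704) = 13.03 m

h_f ≈ 13.0 m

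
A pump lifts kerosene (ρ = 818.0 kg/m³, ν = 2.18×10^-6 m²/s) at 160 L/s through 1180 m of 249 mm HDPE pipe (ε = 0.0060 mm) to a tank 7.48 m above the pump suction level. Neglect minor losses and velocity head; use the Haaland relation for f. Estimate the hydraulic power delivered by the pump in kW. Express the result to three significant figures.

V = 4Q/(πD²) = 3.286 m/s; Re = 3.75×10^5; ε/D = 2.41×10^-5; f = 0.01400
h_f = f(L/D)V²/2g = 36.50 m
Total head H = z + h_f = 7.48 + 36.50 = 43.98 m
P_hyd = ρgQH = 818.0·9.81·0.160·43.98 = 56.46 kW

P_hyd ≈ 56.5 kW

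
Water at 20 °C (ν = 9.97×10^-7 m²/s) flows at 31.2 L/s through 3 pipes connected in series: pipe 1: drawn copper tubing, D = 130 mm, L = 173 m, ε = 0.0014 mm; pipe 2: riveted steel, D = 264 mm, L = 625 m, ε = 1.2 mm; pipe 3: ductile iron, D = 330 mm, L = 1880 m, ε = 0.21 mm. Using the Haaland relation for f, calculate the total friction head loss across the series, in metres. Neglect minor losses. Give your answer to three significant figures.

H ≈ 7.35 m

Pipe 1: V = 2.351 m/s, Re = 3.06×10^5, ε/D = 1.08×10^-5, f = 0.01437, h_1 = f(L/D)V²/2g = 5.387 m
Pipe 2: V = 0.5700 m/s, Re = 1.51×10^5, ε/D = 0.00455, f = 0.03017, h_2 = f(L/D)V²/2g = 1.183 m
Pipe 3: V = 0.3648 m/s, Re = 1.21×10^5, ε/D = 6.36×10^-4, f = 0.02020, h_3 = f(L/D)V²/2g = 0.7806 m
Series → Q common, losses add: H = Σh = 7.350 m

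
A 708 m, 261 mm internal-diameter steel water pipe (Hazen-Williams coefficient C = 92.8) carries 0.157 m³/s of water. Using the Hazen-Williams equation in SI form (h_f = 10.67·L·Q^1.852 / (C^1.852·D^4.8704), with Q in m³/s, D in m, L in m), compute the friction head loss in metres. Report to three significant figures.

h_f ≈ 38.6 m

h_f = 10.67·708·0.157^1.852 / (92.8^1.852·0.261^4.8704) = 38.57 m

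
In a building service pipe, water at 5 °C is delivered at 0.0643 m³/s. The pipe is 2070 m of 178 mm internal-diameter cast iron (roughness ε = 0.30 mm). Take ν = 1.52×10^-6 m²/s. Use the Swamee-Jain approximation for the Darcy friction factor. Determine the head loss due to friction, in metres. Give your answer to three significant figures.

h_f ≈ 91.9 m

V = 4Q/(πD²) = 4·0.0643/(π·0.178²) = 2.584 m/s
Re = VD/ν = 2.584·0.178/1.52×10^-6 = 3.03×10^5 → turbulent
ε/D = 0.30/178 = 0.00169
Swamee-Jain: f = 0.02321
h_f = f(L/D)V²/(2g) = 0.02321·(2070/0.178)·2.584²/(2·9.81) = 91.86 m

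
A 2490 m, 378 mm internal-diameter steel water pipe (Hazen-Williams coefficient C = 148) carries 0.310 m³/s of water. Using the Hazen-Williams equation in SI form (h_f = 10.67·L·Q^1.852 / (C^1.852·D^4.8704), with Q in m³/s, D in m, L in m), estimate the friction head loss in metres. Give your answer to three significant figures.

h_f ≈ 33.2 m

h_f = 10.67·2490·0.310^1.852 / (148^1.852·0.378^4.8704) = 33.18 m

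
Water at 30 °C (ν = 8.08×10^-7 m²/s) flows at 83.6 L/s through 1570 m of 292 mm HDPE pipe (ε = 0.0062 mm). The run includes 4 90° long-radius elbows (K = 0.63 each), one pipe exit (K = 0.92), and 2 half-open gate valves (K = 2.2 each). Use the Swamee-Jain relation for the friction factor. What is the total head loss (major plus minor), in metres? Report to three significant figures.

V = 4Q/(πD²) = 1.248 m/s; V²/2g = 0.07943 m
Re = 4.51×10^5, ε/D = 2.12×10^-5 → f = 0.01365 (Swamee-Jain)
Major: h_f = f(L/D)·V²/2g = 0.01365·5377·0.07943 = 5.829 m
Minor: ΣK = 7.84; h_m = ΣK·V²/2g = 0.6228 m
Total H_L = 5.829 + 0.6228 = 6.452 m

H_L ≈ 6.45 m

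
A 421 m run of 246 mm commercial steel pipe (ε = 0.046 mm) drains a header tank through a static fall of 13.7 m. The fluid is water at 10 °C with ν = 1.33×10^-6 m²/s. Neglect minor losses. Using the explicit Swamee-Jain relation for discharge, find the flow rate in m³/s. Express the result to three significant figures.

Swamee-Jain (Type II): Q = -0.965·√(gD⁵h_f/L)·ln[ε/(3.7D) + √(3.17ν²L/(gD³h_f))]
√(gD⁵h_f/L) = √(9.81·0.246⁵·13.7/421) = 0.01696
ε/(3.7D) = 5.05×10^-5; √(3.17ν²L/(gD³h_f)) = 3.43×10^-5
Q = -0.965·0.01696·ln(8.489×10^-5) = 0.1534 m³/s
Check: V = 3.23 m/s, Re = 5.97×10^5, f = 0.01516, h_f = 13.8 m ≈ 13.7 m ✓

Q ≈ 0.153 m³/s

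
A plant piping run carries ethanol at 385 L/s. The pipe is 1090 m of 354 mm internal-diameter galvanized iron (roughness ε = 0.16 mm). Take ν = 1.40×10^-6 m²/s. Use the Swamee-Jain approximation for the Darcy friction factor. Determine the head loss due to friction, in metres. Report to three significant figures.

h_f ≈ 40.8 m

V = 4Q/(πD²) = 4·0.385/(π·0.354²) = 3.912 m/s
Re = VD/ν = 3.912·0.354/1.40×10^-6 = 9.89×10^5 → turbulent
ε/D = 0.16/354 = 4.52×10^-4
Swamee-Jain: f = 0.01697
h_f = f(L/D)V²/(2g) = 0.01697·(1090/0.354)·3.912²/(2·9.81) = 40.76 m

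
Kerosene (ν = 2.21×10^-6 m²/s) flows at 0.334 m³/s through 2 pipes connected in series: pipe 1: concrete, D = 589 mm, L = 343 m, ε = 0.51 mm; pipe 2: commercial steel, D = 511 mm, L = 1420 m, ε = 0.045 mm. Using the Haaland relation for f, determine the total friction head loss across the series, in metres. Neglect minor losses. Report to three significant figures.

H ≈ 6.39 m

Pipe 1: V = 1.226 m/s, Re = 3.27×10^5, ε/D = 8.66×10^-4, f = 0.01987, h_1 = f(L/D)V²/2g = 0.8861 m
Pipe 2: V = 1.629 m/s, Re = 3.77×10^5, ε/D = 8.81×10^-5, f = 0.01465, h_2 = f(L/D)V²/2g = 5.503 m
Series → Q common, losses add: H = Σh = 6.389 m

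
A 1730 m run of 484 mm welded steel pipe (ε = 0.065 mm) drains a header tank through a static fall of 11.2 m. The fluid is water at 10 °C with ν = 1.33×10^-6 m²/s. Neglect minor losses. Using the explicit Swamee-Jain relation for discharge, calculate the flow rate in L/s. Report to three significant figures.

Q ≈ 383 L/s

Swamee-Jain (Type II): Q = -0.965·√(gD⁵h_f/L)·ln[ε/(3.7D) + √(3.17ν²L/(gD³h_f))]
√(gD⁵h_f/L) = √(9.81·0.484⁵·11.2/1730) = 0.04107
ε/(3.7D) = 3.63×10^-5; √(3.17ν²L/(gD³h_f)) = 2.79×10^-5
Q = -0.965·0.04107·ln(6.420×10^-5) = 0.3826 m³/s
Check: V = 2.08 m/s, Re = 7.57×10^5, f = 0.01429, h_f = 11.3 m ≈ 11.2 m ✓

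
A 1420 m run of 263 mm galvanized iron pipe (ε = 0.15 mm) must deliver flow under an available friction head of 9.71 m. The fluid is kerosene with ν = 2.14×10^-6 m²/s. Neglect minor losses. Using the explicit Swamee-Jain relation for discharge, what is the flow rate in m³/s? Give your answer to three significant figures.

Swamee-Jain (Type II): Q = -0.965·√(gD⁵h_f/L)·ln[ε/(3.7D) + √(3.17ν²L/(gD³h_f))]
√(gD⁵h_f/L) = √(9.81·0.263⁵·9.71/1420) = 0.009187
ε/(3.7D) = 1.54×10^-4; √(3.17ν²L/(gD³h_f)) = 1.09×10^-4
Q = -0.965·0.009187·ln(2.632×10^-4) = 0.07308 m³/s
Check: V = 1.35 m/s, Re = 1.65×10^5, f = 0.01962, h_f = 9.77 m ≈ 9.71 m ✓

Q ≈ 0.0731 m³/s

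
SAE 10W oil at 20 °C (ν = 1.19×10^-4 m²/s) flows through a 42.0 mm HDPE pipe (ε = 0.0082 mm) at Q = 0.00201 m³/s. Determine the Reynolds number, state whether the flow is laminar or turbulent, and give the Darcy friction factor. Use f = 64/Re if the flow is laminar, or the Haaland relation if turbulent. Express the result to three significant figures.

V = 4Q/(πD²) = 1.451 m/s
Re = VD/ν = 1.451·0.0420/1.19×10^-4 = 512
Re < 2300 → laminar → f = 64/Re = 0.1250

Re ≈ 512; laminar; f = 64/Re ≈ 0.125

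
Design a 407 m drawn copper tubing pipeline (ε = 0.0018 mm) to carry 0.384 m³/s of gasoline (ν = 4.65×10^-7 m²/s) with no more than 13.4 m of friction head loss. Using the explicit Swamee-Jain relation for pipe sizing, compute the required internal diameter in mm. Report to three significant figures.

Swamee-Jain (Type III): D = 0.66·[ε^1.25·(LQ²/(gh_f))^4.75 + ν·Q^9.4·(L/(gh_f))^5.2]^0.04
LQ²/(gh_f) = 0.4565; L/(gh_f) = 3.096
Term 1 = ε^1.25·(…)^4.75 = 1.59×10^-9; Term 2 = ν·Q^9.4·(…)^5.2 = 2.05×10^-8
D = 0.66·(1.59×10^-9 + 2.05×10^-8)^0.04 = 0.3261 m = 326 mm
Check: V = 4.60 m/s, Re = 3.22×10^6, f = 0.009904, h_f = 13.3 m ≈ 13.4 m ✓

D ≈ 326 mm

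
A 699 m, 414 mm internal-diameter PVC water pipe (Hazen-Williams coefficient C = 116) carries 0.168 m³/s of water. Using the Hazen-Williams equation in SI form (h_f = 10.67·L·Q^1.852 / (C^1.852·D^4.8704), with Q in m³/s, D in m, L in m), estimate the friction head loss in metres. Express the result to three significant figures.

h_f = 10.67·699·0.168^1.852 / (116^1.852·0.414^4.8704) = 3.019 m

h_f ≈ 3.02 m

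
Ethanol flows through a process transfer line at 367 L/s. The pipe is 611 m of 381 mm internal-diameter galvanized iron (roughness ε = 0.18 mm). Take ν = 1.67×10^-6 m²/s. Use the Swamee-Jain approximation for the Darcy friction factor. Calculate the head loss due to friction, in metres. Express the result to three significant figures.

h_f ≈ 14.7 m

V = 4Q/(πD²) = 4·0.367/(π·0.381²) = 3.219 m/s
Re = VD/ν = 3.219·0.381/1.67×10^-6 = 7.34×10^5 → turbulent
ε/D = 0.18/381 = 4.72×10^-4
Swamee-Jain: f = 0.01730
h_f = f(L/D)V²/(2g) = 0.01730·(611/0.381)·3.219²/(2·9.81) = 14.65 m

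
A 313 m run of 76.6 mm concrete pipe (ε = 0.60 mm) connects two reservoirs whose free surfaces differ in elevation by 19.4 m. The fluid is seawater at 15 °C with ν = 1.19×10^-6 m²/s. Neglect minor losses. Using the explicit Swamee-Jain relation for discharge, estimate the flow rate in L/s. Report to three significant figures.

Q ≈ 7.45 L/s

Swamee-Jain (Type II): Q = -0.965·√(gD⁵h_f/L)·ln[ε/(3.7D) + √(3.17ν²L/(gD³h_f))]
√(gD⁵h_f/L) = √(9.81·0.0766⁵·19.4/313) = 0.001266
ε/(3.7D) = 0.00212; √(3.17ν²L/(gD³h_f)) = 1.28×10^-4
Q = -0.965·0.001266·ln(0.002245) = 0.007453 m³/s
Check: V = 1.62 m/s, Re = 1.04×10^5, f = 0.03588, h_f = 19.5 m ≈ 19.4 m ✓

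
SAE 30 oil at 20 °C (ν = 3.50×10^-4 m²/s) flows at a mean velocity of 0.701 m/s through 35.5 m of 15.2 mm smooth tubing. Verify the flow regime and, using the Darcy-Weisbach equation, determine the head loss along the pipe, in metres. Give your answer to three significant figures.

h_f ≈ 123 m

Re = VD/ν = 0.701·0.01520/3.50×10^-4 = 30.4 → laminar (Re < 2300)
f = 64/Re = 2.102
h_f = f(L/D)V²/(2g) = 2.102·(35.5/0.01520)·0.701²/(2·9.81) = 123.0 m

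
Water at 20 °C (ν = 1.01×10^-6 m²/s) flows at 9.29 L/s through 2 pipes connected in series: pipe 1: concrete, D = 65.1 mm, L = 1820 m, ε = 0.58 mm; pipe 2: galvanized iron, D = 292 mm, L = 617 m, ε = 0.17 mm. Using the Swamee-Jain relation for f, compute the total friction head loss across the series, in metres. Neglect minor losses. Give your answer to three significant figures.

H ≈ 411 m

Pipe 1: V = 2.791 m/s, Re = 1.80×10^5, ε/D = 0.00891, f = 0.03700, h_1 = f(L/D)V²/2g = 410.7 m
Pipe 2: V = 0.1387 m/s, Re = 4.01×10^4, ε/D = 5.82×10^-4, f = 0.02376, h_2 = f(L/D)V²/2g = 0.04924 m
Series → Q common, losses add: H = Σh = 410.7 m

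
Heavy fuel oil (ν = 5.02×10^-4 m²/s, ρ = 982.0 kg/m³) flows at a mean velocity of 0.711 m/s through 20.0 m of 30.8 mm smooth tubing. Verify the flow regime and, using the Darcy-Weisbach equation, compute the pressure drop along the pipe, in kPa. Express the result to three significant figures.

Δp ≈ 236 kPa

Re = VD/ν = 0.711·0.03080/5.02×10^-4 = 43.6 → laminar (Re < 2300)
f = 64/Re = 1.467
h_f = f(L/D)V²/(2g) = 1.467·(20.0/0.03080)·0.711²/(2·9.81) = 24.55 m
Δp = ρg·h_f = 982.0·9.81·24.55 = 236.5 kPa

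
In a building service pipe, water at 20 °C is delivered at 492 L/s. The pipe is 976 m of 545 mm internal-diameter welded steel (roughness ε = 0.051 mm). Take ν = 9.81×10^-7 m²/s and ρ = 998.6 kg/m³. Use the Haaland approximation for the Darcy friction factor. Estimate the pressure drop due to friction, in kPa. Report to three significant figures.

Δp ≈ 52.0 kPa

V = 4Q/(πD²) = 4·0.492/(π·0.545²) = 2.109 m/s
Re = VD/ν = 2.109·0.545/9.81×10^-7 = 1.17×10^6 → turbulent
ε/D = 0.051/545 = 9.36×10^-5
Haaland: f = 0.01306
h_f = f(L/D)V²/(2g) = 0.01306·(976/0.545)·2.109²/(2·9.81) = 5.304 m
Δp = ρg·h_f = 998.6·9.81·5.304 = 51.96 kPa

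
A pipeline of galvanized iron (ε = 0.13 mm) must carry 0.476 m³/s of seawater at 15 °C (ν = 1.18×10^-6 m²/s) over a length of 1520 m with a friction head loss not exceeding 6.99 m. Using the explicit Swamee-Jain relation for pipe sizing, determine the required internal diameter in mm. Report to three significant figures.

D ≈ 581 mm

Swamee-Jain (Type III): D = 0.66·[ε^1.25·(LQ²/(gh_f))^4.75 + ν·Q^9.4·(L/(gh_f))^5.2]^0.04
LQ²/(gh_f) = 5.022; L/(gh_f) = 22.17
Term 1 = ε^1.25·(…)^4.75 = 0.0296; Term 2 = ν·Q^9.4·(…)^5.2 = 0.0109
D = 0.66·(0.0296 + 0.0109)^0.04 = 0.5806 m = 581 mm
Check: V = 1.80 m/s, Re = 8.85×10^5, f = 0.01513, h_f = 6.52 m ≈ 6.99 m ✓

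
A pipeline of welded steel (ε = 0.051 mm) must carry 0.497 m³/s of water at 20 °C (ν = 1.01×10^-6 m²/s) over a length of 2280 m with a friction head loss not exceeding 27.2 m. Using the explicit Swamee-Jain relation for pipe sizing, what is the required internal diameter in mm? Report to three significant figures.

Swamee-Jain (Type III): D = 0.66·[ε^1.25·(LQ²/(gh_f))^4.75 + ν·Q^9.4·(L/(gh_f))^5.2]^0.04
LQ²/(gh_f) = 2.111; L/(gh_f) = 8.545
Term 1 = ε^1.25·(…)^4.75 = 1.50×10^-4; Term 2 = ν·Q^9.4·(…)^5.2 = 9.88×10^-5
D = 0.66·(1.50×10^-4 + 9.88×10^-5)^0.04 = 0.4735 m = 474 mm
Check: V = 2.82 m/s, Re = 1.32×10^6, f = 0.01334, h_f = 26.1 m ≈ 27.2 m ✓

D ≈ 474 mm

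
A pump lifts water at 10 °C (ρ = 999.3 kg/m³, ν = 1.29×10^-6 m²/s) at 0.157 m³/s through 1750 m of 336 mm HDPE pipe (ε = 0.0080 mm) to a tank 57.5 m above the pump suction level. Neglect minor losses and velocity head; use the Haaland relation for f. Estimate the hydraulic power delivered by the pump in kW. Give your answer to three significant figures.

V = 4Q/(πD²) = 1.771 m/s; Re = 4.61×10^5; ε/D = 2.38×10^-5; f = 0.01352
h_f = f(L/D)V²/2g = 11.25 m
Total head H = z + h_f = 57.5 + 11.25 = 68.75 m
P_hyd = ρgQH = 999.3·9.81·0.157·68.75 = 105.8 kW

P_hyd ≈ 106 kW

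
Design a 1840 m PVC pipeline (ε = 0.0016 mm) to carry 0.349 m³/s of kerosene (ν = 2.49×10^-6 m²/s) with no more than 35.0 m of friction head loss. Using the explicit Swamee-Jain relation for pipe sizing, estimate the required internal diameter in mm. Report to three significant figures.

Swamee-Jain (Type III): D = 0.66·[ε^1.25·(LQ²/(gh_f))^4.75 + ν·Q^9.4·(L/(gh_f))^5.2]^0.04
LQ²/(gh_f) = 0.6527; L/(gh_f) = 5.359
Term 1 = ε^1.25·(…)^4.75 = 7.50×10^-9; Term 2 = ν·Q^9.4·(…)^5.2 = 7.76×10^-7
D = 0.66·(7.50×10^-9 + 7.76×10^-7)^0.04 = 0.3761 m = 376 mm
Check: V = 3.14 m/s, Re = 4.74×10^5, f = 0.01328, h_f = 32.7 m ≈ 35.0 m ✓

D ≈ 376 mm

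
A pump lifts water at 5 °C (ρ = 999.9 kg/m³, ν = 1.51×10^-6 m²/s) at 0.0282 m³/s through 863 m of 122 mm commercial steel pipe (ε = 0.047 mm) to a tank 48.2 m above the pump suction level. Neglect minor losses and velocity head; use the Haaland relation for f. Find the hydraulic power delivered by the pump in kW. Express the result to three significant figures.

V = 4Q/(πD²) = 2.412 m/s; Re = 1.95×10^5; ε/D = 3.85×10^-4; f = 0.01806
h_f = f(L/D)V²/2g = 37.88 m
Total head H = z + h_f = 48.2 + 37.88 = 86.08 m
P_hyd = ρgQH = 999.9·9.81·0.0282·86.08 = 23.81 kW

P_hyd ≈ 23.8 kW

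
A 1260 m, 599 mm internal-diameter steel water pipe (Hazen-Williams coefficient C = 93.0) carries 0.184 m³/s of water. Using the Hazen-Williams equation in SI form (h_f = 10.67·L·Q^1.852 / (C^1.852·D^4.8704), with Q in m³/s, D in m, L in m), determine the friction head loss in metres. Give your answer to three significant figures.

h_f ≈ 1.60 m

h_f = 10.67·1260·0.184^1.852 / (93.0^1.852·0.599^4.8704) = 1.605 m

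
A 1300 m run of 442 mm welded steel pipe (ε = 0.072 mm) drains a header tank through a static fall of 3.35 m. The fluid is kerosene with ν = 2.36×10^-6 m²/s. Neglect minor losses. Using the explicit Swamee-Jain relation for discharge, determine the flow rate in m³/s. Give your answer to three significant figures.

Swamee-Jain (Type II): Q = -0.965·√(gD⁵h_f/L)·ln[ε/(3.7D) + √(3.17ν²L/(gD³h_f))]
√(gD⁵h_f/L) = √(9.81·0.442⁵·3.35/1300) = 0.02065
ε/(3.7D) = 4.40×10^-5; √(3.17ν²L/(gD³h_f)) = 8.99×10^-5
Q = -0.965·0.02065·ln(1.340×10^-4) = 0.1777 m³/s
Check: V = 1.16 m/s, Re = 2.17×10^5, f = 0.01668, h_f = 3.35 m ≈ 3.35 m ✓

Q ≈ 0.178 m³/s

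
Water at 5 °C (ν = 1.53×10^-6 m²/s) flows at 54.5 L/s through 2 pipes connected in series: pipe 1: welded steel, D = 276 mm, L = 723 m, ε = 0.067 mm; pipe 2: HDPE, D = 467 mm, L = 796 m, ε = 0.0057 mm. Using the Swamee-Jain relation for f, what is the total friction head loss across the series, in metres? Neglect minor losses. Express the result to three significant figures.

H ≈ 2.14 m

Pipe 1: V = 0.9109 m/s, Re = 1.64×10^5, ε/D = 2.43×10^-4, f = 0.01787, h_1 = f(L/D)V²/2g = 1.979 m
Pipe 2: V = 0.3182 m/s, Re = 9.71×10^4, ε/D = 1.22×10^-5, f = 0.01805, h_2 = f(L/D)V²/2g = 0.1587 m
Series → Q common, losses add: H = Σh = 2.138 m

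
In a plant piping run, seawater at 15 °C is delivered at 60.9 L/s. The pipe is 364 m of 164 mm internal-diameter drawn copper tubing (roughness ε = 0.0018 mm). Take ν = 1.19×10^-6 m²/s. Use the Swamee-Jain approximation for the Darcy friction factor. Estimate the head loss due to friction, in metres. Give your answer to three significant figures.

h_f ≈ 13.0 m

V = 4Q/(πD²) = 4·0.0609/(π·0.164²) = 2.883 m/s
Re = VD/ν = 2.883·0.164/1.19×10^-6 = 3.97×10^5 → turbulent
ε/D = 0.0018/164 = 1.10×10^-5
Swamee-Jain: f = 0.01380
h_f = f(L/D)V²/(2g) = 0.01380·(364/0.164)·2.883²/(2·9.81) = 12.97 m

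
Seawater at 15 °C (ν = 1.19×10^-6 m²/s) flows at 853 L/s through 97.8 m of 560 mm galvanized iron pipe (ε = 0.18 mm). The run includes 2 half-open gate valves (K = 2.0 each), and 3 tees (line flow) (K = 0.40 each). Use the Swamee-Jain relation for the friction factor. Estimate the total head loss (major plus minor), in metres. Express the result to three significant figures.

V = 4Q/(πD²) = 3.463 m/s; V²/2g = 0.6113 m
Re = 1.63×10^6, ε/D = 3.21×10^-4 → f = 0.01568 (Swamee-Jain)
Major: h_f = f(L/D)·V²/2g = 0.01568·174.6·0.6113 = 1.674 m
Minor: ΣK = 5.20; h_m = ΣK·V²/2g = 3.179 m
Total H_L = 1.674 + 3.179 = 4.853 m

H_L ≈ 4.85 m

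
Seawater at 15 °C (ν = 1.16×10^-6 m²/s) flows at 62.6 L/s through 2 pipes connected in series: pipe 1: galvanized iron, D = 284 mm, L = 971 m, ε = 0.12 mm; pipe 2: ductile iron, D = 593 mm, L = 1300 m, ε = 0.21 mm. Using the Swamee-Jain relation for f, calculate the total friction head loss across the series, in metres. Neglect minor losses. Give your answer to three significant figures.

H ≈ 3.21 m

Pipe 1: V = 0.9882 m/s, Re = 2.42×10^5, ε/D = 4.23×10^-4, f = 0.01819, h_1 = f(L/D)V²/2g = 3.095 m
Pipe 2: V = 0.2267 m/s, Re = 1.16×10^5, ε/D = 3.54×10^-4, f = 0.01935, h_2 = f(L/D)V²/2g = 0.1111 m
Series → Q common, losses add: H = Σh = 3.206 m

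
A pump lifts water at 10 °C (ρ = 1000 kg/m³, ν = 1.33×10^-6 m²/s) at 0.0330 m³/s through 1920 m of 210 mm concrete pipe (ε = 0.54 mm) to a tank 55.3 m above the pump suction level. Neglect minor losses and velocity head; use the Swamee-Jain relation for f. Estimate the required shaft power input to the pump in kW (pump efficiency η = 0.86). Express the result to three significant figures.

V = 4Q/(πD²) = 0.9528 m/s; Re = 1.50×10^5; ε/D = 0.00257; f = 0.02625
h_f = f(L/D)V²/2g = 11.11 m
Total head H = z + h_f = 55.3 + 11.11 = 66.41 m
P_hyd = ρgQH = 1000·9.81·0.0330·66.41 = 21.50 kW
P_shaft = P_hyd/η = 21.50/0.86 = 25.00 kW

P_shaft ≈ 25.0 kW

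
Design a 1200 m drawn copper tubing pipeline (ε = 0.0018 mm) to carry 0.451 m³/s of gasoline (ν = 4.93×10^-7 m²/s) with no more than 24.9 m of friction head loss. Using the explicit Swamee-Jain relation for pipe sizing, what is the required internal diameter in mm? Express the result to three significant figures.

D ≈ 382 mm

Swamee-Jain (Type III): D = 0.66·[ε^1.25·(LQ²/(gh_f))^4.75 + ν·Q^9.4·(L/(gh_f))^5.2]^0.04
LQ²/(gh_f) = 0.9992; L/(gh_f) = 4.913
Term 1 = ε^1.25·(…)^4.75 = 6.57×10^-8; Term 2 = ν·Q^9.4·(…)^5.2 = 1.09×10^-6
D = 0.66·(6.57×10^-8 + 1.09×10^-6)^0.04 = 0.3820 m = 382 mm
Check: V = 3.94 m/s, Re = 3.05×10^6, f = 0.009939, h_f = 24.6 m ≈ 24.9 m ✓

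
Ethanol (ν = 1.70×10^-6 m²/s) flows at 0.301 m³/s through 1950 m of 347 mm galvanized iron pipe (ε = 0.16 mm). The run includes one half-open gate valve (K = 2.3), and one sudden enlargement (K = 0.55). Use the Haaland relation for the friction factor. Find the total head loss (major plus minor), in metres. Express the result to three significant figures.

H_L ≈ 51.2 m

V = 4Q/(πD²) = 3.183 m/s; V²/2g = 0.5163 m
Re = 6.50×10^5, ε/D = 4.61×10^-4 → f = 0.01713 (Haaland)
Major: h_f = f(L/D)·V²/2g = 0.01713·5620·0.5163 = 49.71 m
Minor: ΣK = 2.85; h_m = ΣK·V²/2g = 1.472 m
Total H_L = 49.71 + 1.472 = 51.19 m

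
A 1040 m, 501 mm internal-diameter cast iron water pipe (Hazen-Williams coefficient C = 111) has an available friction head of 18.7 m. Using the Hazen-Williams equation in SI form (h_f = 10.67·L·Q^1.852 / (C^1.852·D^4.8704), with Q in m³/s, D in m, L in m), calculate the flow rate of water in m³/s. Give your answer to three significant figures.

Rearranging: Q = [h_f·C^1.852·D^4.8704 / (10.67·L)]^(1/1.852)
Q = [18.7·111^1.852·0.501^4.8704 / (10.67·1040)]^0.540 = 0.5734 m³/s

Q ≈ 0.573 m³/s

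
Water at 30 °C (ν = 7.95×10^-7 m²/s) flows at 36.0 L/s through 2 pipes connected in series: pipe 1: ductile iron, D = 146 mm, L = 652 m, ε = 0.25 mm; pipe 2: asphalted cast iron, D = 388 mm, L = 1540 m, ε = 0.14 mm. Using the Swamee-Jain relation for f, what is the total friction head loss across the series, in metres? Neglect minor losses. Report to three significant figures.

H ≈ 24.7 m

Pipe 1: V = 2.150 m/s, Re = 3.95×10^5, ε/D = 0.00171, f = 0.02313, h_1 = f(L/D)V²/2g = 24.34 m
Pipe 2: V = 0.3045 m/s, Re = 1.49×10^5, ε/D = 3.61×10^-4, f = 0.01878, h_2 = f(L/D)V²/2g = 0.3522 m
Series → Q common, losses add: H = Σh = 24.69 m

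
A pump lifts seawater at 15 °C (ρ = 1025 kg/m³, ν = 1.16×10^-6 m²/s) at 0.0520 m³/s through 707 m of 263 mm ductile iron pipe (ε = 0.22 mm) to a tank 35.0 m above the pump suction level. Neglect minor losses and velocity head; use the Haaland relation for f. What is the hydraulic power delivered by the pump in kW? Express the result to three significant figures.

V = 4Q/(πD²) = 0.9572 m/s; Re = 2.17×10^5; ε/D = 8.37×10^-4; f = 0.02014
h_f = f(L/D)V²/2g = 2.528 m
Total head H = z + h_f = 35.0 + 2.528 = 37.53 m
P_hyd = ρgQH = 1025·9.81·0.0520·37.53 = 19.62 kW

P_hyd ≈ 19.6 kW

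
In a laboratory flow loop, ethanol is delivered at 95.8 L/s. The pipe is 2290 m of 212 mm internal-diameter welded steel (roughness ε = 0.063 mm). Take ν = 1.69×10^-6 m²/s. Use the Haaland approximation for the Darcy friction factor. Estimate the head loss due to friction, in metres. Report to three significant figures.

V = 4Q/(πD²) = 4·0.0958/(π·0.212²) = 2.714 m/s
Re = VD/ν = 2.714·0.212/1.69×10^-6 = 3.40×10^5 → turbulent
ε/D = 0.063/212 = 2.97×10^-4
Haaland: f = 0.01660
h_f = f(L/D)V²/(2g) = 0.01660·(2290/0.212)·2.714²/(2·9.81) = 67.31 m

h_f ≈ 67.3 m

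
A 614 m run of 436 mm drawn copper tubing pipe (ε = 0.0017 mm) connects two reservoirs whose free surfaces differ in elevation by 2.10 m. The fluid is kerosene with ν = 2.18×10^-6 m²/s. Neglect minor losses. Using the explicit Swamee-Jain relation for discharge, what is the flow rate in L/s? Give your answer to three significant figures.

Q ≈ 211 L/s

Swamee-Jain (Type II): Q = -0.965·√(gD⁵h_f/L)·ln[ε/(3.7D) + √(3.17ν²L/(gD³h_f))]
√(gD⁵h_f/L) = √(9.81·0.436⁵·2.10/614) = 0.02299
ε/(3.7D) = 1.05×10^-6; √(3.17ν²L/(gD³h_f)) = 7.36×10^-5
Q = -0.965·0.02299·ln(7.466×10^-5) = 0.2108 m³/s
Check: V = 1.41 m/s, Re = 2.82×10^5, f = 0.01458, h_f = 2.09 m ≈ 2.10 m ✓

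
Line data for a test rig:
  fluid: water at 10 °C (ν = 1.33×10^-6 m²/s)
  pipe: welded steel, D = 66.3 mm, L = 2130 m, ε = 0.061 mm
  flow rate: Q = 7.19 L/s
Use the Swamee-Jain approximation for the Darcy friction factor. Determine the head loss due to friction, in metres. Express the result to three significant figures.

h_f ≈ 156 m

V = 4Q/(πD²) = 4·0.00719/(π·0.0663²) = 2.083 m/s
Re = VD/ν = 2.083·0.0663/1.33×10^-6 = 1.04×10^5 → turbulent
ε/D = 0.061/66.3 = 9.20×10^-4
Swamee-Jain: f = 0.02198
h_f = f(L/D)V²/(2g) = 0.02198·(2130/0.0663)·2.083²/(2·9.81) = 156.1 m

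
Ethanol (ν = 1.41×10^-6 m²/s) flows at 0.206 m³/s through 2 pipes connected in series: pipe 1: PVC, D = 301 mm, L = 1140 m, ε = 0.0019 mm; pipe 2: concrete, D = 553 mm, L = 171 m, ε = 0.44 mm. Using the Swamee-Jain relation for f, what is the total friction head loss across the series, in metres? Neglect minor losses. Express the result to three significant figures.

H ≈ 20.8 m

Pipe 1: V = 2.895 m/s, Re = 6.18×10^5, ε/D = 6.31×10^-6, f = 0.01272, h_1 = f(L/D)V²/2g = 20.59 m
Pipe 2: V = 0.8577 m/s, Re = 3.36×10^5, ε/D = 7.96×10^-4, f = 0.01974, h_2 = f(L/D)V²/2g = 0.2288 m
Series → Q common, losses add: H = Σh = 20.82 m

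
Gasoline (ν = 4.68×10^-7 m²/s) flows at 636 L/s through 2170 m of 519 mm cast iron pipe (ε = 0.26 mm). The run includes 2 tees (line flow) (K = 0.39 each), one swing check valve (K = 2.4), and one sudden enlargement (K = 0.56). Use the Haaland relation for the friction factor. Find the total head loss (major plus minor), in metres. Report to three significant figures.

V = 4Q/(πD²) = 3.006 m/s; V²/2g = 0.4606 m
Re = 3.33×10^6, ε/D = 5.01×10^-4 → f = 0.01688 (Haaland)
Major: h_f = f(L/D)·V²/2g = 0.01688·4181·0.4606 = 32.50 m
Minor: ΣK = 3.74; h_m = ΣK·V²/2g = 1.723 m
Total H_L = 32.50 + 1.723 = 34.23 m

H_L ≈ 34.2 m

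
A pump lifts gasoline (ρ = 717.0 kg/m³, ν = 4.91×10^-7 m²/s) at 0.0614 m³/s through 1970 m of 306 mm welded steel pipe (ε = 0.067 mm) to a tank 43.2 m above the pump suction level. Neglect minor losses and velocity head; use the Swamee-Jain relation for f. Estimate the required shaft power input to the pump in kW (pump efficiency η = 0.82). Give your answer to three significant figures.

P_shaft ≈ 24.6 kW

V = 4Q/(πD²) = 0.8349 m/s; Re = 5.20×10^5; ε/D = 2.19×10^-4; f = 0.01564
h_f = f(L/D)V²/2g = 3.576 m
Total head H = z + h_f = 43.2 + 3.576 = 46.78 m
P_hyd = ρgQH = 717.0·9.81·0.0614·46.78 = 20.20 kW
P_shaft = P_hyd/η = 20.20/0.82 = 24.64 kW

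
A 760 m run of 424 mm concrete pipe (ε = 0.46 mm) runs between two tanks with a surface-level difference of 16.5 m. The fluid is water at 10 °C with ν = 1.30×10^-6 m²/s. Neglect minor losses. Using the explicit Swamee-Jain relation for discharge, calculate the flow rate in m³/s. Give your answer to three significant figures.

Swamee-Jain (Type II): Q = -0.965·√(gD⁵h_f/L)·ln[ε/(3.7D) + √(3.17ν²L/(gD³h_f))]
√(gD⁵h_f/L) = √(9.81·0.424⁵·16.5/760) = 0.05402
ε/(3.7D) = 2.93×10^-4; √(3.17ν²L/(gD³h_f)) = 1.82×10^-5
Q = -0.965·0.05402·ln(3.114×10^-4) = 0.4209 m³/s
Check: V = 2.98 m/s, Re = 9.72×10^5, f = 0.02041, h_f = 16.6 m ≈ 16.5 m ✓

Q ≈ 0.421 m³/s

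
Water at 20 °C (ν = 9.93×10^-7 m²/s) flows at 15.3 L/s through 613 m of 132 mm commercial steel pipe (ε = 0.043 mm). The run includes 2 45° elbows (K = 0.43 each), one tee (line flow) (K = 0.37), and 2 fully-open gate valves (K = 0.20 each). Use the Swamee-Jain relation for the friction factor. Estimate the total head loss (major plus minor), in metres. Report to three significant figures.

V = 4Q/(πD²) = 1.118 m/s; V²/2g = 0.06371 m
Re = 1.49×10^5, ε/D = 3.26×10^-4 → f = 0.01859 (Swamee-Jain)
Major: h_f = f(L/D)·V²/2g = 0.01859·4644·0.06371 = 5.500 m
Minor: ΣK = 1.63; h_m = ΣK·V²/2g = 0.1038 m
Total H_L = 5.500 + 0.1038 = 5.603 m

H_L ≈ 5.60 m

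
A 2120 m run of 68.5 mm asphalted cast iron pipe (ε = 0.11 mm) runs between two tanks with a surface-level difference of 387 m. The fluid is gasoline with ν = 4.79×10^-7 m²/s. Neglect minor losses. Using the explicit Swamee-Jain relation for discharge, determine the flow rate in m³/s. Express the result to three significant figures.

Q ≈ 0.0122 m³/s

Swamee-Jain (Type II): Q = -0.965·√(gD⁵h_f/L)·ln[ε/(3.7D) + √(3.17ν²L/(gD³h_f))]
√(gD⁵h_f/L) = √(9.81·0.0685⁵·387/2120) = 0.001643
ε/(3.7D) = 4.34×10^-4; √(3.17ν²L/(gD³h_f)) = 3.55×10^-5
Q = -0.965·0.001643·ln(4.696×10^-4) = 0.01215 m³/s
Check: V = 3.30 m/s, Re = 4.72×10^5, f = 0.02269, h_f = 389 m ≈ 387 m ✓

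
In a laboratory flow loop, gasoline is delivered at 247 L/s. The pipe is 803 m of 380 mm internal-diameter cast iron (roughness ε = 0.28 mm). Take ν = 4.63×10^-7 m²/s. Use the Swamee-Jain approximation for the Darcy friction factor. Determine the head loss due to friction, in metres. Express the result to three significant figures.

V = 4Q/(πD²) = 4·0.247/(π·0.380²) = 2.178 m/s
Re = VD/ν = 2.178·0.380/4.63×10^-7 = 1.79×10^6 → turbulent
ε/D = 0.28/380 = 7.37×10^-4
Swamee-Jain: f = 0.01854
h_f = f(L/D)V²/(2g) = 0.01854·(803/0.380)·2.178²/(2·9.81) = 9.471 m

h_f ≈ 9.47 m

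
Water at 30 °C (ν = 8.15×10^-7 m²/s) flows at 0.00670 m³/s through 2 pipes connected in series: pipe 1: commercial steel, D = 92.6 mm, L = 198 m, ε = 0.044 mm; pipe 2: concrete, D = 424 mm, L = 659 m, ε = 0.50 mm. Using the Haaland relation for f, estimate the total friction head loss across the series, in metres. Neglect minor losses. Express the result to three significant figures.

H ≈ 2.12 m

Pipe 1: V = 0.9949 m/s, Re = 1.13×10^5, ε/D = 4.75×10^-4, f = 0.01966, h_1 = f(L/D)V²/2g = 2.120 m
Pipe 2: V = 0.04745 m/s, Re = 2.47×10^4, ε/D = 0.00118, f = 0.02692, h_2 = f(L/D)V²/2g = 0.004801 m
Series → Q common, losses add: H = Σh = 2.125 m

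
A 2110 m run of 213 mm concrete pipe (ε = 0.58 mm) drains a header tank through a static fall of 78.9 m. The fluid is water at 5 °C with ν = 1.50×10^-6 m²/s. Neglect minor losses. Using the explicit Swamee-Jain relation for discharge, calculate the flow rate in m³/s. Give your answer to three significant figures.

Swamee-Jain (Type II): Q = -0.965·√(gD⁵h_f/L)·ln[ε/(3.7D) + √(3.17ν²L/(gD³h_f))]
√(gD⁵h_f/L) = √(9.81·0.213⁵·78.9/2110) = 0.01268
ε/(3.7D) = 7.36×10^-4; √(3.17ν²L/(gD³h_f)) = 4.49×10^-5
Q = -0.965·0.01268·ln(7.808×10^-4) = 0.08756 m³/s
Check: V = 2.46 m/s, Re = 3.49×10^5, f = 0.02602, h_f = 79.3 m ≈ 78.9 m ✓

Q ≈ 0.0876 m³/s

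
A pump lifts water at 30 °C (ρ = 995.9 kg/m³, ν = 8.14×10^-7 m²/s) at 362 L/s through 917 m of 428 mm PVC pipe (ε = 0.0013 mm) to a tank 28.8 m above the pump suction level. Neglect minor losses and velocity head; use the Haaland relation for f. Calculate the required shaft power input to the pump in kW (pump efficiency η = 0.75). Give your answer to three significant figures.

V = 4Q/(πD²) = 2.516 m/s; Re = 1.32×10^6; ε/D = 3.04×10^-6; f = 0.01112
h_f = f(L/D)V²/2g = 7.688 m
Total head H = z + h_f = 28.8 + 7.688 = 36.49 m
P_hyd = ρgQH = 995.9·9.81·0.362·36.49 = 129.0 kW
P_shaft = P_hyd/η = 129.0/0.75 = 172.1 kW

P_shaft ≈ 172 kW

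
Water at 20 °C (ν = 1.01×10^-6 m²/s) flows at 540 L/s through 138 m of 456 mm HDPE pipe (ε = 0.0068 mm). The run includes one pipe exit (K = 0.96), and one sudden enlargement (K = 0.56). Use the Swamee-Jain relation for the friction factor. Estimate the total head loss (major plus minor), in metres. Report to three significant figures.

H_L ≈ 2.76 m

V = 4Q/(πD²) = 3.307 m/s; V²/2g = 0.5572 m
Re = 1.49×10^6, ε/D = 1.49×10^-5 → f = 0.01132 (Swamee-Jain)
Major: h_f = f(L/D)·V²/2g = 0.01132·302.6·0.5572 = 1.909 m
Minor: ΣK = 1.52; h_m = ΣK·V²/2g = 0.8470 m
Total H_L = 1.909 + 0.8470 = 2.756 m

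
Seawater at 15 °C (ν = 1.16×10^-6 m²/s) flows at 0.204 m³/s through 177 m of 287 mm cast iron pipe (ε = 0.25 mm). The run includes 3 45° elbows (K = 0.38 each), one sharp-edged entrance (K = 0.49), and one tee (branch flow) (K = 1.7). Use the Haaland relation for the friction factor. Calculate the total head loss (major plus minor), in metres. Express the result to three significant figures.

H_L ≈ 7.75 m

V = 4Q/(πD²) = 3.153 m/s; V²/2g = 0.5068 m
Re = 7.80×10^5, ε/D = 8.71×10^-4 → f = 0.01940 (Haaland)
Major: h_f = f(L/D)·V²/2g = 0.01940·616.7·0.5068 = 6.065 m
Minor: ΣK = 3.33; h_m = ΣK·V²/2g = 1.688 m
Total H_L = 6.065 + 1.688 = 7.753 m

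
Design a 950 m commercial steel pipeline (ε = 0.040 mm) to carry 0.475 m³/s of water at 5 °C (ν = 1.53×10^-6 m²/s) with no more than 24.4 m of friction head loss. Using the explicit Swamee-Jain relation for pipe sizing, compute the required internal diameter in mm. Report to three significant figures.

D ≈ 400 mm

Swamee-Jain (Type III): D = 0.66·[ε^1.25·(LQ²/(gh_f))^4.75 + ν·Q^9.4·(L/(gh_f))^5.2]^0.04
LQ²/(gh_f) = 0.8955; L/(gh_f) = 3.969
Term 1 = ε^1.25·(…)^4.75 = 1.88×10^-6; Term 2 = ν·Q^9.4·(…)^5.2 = 1.81×10^-6
D = 0.66·(1.88×10^-6 + 1.81×10^-6)^0.04 = 0.4002 m = 400 mm
Check: V = 3.78 m/s, Re = 9.88×10^5, f = 0.01352, h_f = 23.3 m ≈ 24.4 m ✓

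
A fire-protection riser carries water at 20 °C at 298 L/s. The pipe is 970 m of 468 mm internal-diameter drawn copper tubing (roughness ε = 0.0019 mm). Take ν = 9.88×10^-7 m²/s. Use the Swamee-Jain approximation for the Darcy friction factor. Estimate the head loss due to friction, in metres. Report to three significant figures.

V = 4Q/(πD²) = 4·0.298/(π·0.468²) = 1.732 m/s
Re = VD/ν = 1.732·0.468/9.88×10^-7 = 8.21×10^5 → turbulent
ε/D = 0.0019/468 = 4.06×10^-6
Swamee-Jain: f = 0.01209
h_f = f(L/D)V²/(2g) = 0.01209·(970/0.468)·1.732²/(2·9.81) = 3.834 m

h_f ≈ 3.83 m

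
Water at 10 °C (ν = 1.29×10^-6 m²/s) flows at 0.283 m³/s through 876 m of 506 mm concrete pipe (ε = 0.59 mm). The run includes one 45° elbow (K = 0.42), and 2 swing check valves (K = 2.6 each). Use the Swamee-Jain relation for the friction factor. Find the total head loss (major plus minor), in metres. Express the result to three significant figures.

V = 4Q/(πD²) = 1.407 m/s; V²/2g = 0.1009 m
Re = 5.52×10^5, ε/D = 0.00117 → f = 0.02099 (Swamee-Jain)
Major: h_f = f(L/D)·V²/2g = 0.02099·1731·0.1009 = 3.669 m
Minor: ΣK = 5.62; h_m = ΣK·V²/2g = 0.5673 m
Total H_L = 3.669 + 0.5673 = 4.236 m

H_L ≈ 4.24 m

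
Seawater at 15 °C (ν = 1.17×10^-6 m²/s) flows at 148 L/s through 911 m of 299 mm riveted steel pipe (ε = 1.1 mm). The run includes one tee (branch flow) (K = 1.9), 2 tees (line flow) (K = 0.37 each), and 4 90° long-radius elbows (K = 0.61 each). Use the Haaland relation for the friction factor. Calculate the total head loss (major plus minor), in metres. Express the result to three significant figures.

H_L ≈ 20.5 m

V = 4Q/(πD²) = 2.108 m/s; V²/2g = 0.2264 m
Re = 5.39×10^5, ε/D = 0.00368 → f = 0.02799 (Haaland)
Major: h_f = f(L/D)·V²/2g = 0.02799·3047·0.2264 = 19.31 m
Minor: ΣK = 5.08; h_m = ΣK·V²/2g = 1.150 m
Total H_L = 19.31 + 1.150 = 20.46 m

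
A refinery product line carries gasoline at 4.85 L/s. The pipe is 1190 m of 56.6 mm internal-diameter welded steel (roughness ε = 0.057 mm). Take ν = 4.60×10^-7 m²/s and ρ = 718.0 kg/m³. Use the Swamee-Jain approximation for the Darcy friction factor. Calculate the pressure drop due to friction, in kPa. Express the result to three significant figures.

V = 4Q/(πD²) = 4·0.00485/(π·0.0566²) = 1.928 m/s
Re = VD/ν = 1.928·0.0566/4.60×10^-7 = 2.37×10^5 → turbulent
ε/D = 0.057/56.6 = 0.00101
Swamee-Jain: f = 0.02102
h_f = f(L/D)V²/(2g) = 0.02102·(1190/0.0566)·1.928²/(2·9.81) = 83.68 m
Δp = ρg·h_f = 718.0·9.81·83.68 = 589.4 kPa

Δp ≈ 589 kPa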